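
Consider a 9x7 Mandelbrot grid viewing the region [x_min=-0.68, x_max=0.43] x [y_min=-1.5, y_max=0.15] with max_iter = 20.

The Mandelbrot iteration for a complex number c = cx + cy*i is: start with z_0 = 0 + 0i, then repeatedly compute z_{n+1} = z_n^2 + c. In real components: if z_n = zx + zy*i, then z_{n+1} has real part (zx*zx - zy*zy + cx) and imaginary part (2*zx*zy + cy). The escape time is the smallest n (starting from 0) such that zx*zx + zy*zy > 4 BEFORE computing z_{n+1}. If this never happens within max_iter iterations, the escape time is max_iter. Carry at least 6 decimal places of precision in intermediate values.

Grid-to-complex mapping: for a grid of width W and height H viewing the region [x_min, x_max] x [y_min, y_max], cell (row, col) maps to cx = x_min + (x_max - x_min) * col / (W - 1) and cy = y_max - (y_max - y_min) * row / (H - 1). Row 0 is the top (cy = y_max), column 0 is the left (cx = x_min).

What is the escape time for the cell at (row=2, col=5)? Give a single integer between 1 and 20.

z_0 = 0 + 0i, c = 0.0138 + -0.4000i
Iter 1: z = 0.0138 + -0.4000i, |z|^2 = 0.1602
Iter 2: z = -0.1461 + -0.4110i, |z|^2 = 0.1903
Iter 3: z = -0.1338 + -0.2799i, |z|^2 = 0.0963
Iter 4: z = -0.0467 + -0.3251i, |z|^2 = 0.1079
Iter 5: z = -0.0897 + -0.3696i, |z|^2 = 0.1447
Iter 6: z = -0.1148 + -0.3337i, |z|^2 = 0.1245
Iter 7: z = -0.0844 + -0.3234i, |z|^2 = 0.1117
Iter 8: z = -0.0837 + -0.3454i, |z|^2 = 0.1263
Iter 9: z = -0.0986 + -0.3422i, |z|^2 = 0.1268
Iter 10: z = -0.0936 + -0.3326i, |z|^2 = 0.1194
Iter 11: z = -0.0881 + -0.3377i, |z|^2 = 0.1218
Iter 12: z = -0.0926 + -0.3405i, |z|^2 = 0.1245
Iter 13: z = -0.0936 + -0.3370i, |z|^2 = 0.1223
Iter 14: z = -0.0910 + -0.3369i, |z|^2 = 0.1218
Iter 15: z = -0.0915 + -0.3387i, |z|^2 = 0.1231
Iter 16: z = -0.0926 + -0.3380i, |z|^2 = 0.1228
Iter 17: z = -0.0920 + -0.3374i, |z|^2 = 0.1223
Iter 18: z = -0.0916 + -0.3379i, |z|^2 = 0.1226
Iter 19: z = -0.0921 + -0.3381i, |z|^2 = 0.1228

Answer: 20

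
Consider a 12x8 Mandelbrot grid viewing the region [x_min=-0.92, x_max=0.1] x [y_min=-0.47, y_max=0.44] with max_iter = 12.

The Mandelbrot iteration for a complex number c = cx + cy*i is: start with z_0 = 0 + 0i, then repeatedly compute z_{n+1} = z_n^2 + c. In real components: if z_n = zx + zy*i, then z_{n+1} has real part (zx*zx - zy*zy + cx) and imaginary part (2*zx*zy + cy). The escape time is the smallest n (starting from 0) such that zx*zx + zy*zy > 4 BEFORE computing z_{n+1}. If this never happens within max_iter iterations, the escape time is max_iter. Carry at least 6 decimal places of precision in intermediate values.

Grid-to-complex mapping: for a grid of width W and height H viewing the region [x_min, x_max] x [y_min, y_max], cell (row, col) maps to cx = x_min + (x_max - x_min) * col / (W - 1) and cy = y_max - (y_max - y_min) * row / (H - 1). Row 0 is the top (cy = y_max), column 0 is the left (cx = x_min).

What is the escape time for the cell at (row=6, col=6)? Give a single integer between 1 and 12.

Answer: 12

Derivation:
z_0 = 0 + 0i, c = -0.3636 + -0.3400i
Iter 1: z = -0.3636 + -0.3400i, |z|^2 = 0.2478
Iter 2: z = -0.3470 + -0.0927i, |z|^2 = 0.1290
Iter 3: z = -0.2518 + -0.2756i, |z|^2 = 0.1394
Iter 4: z = -0.3762 + -0.2012i, |z|^2 = 0.1820
Iter 5: z = -0.2626 + -0.1886i, |z|^2 = 0.1045
Iter 6: z = -0.3303 + -0.2409i, |z|^2 = 0.1671
Iter 7: z = -0.3126 + -0.1809i, |z|^2 = 0.1304
Iter 8: z = -0.2986 + -0.2269i, |z|^2 = 0.1407
Iter 9: z = -0.3260 + -0.2045i, |z|^2 = 0.1481
Iter 10: z = -0.2992 + -0.2067i, |z|^2 = 0.1322
Iter 11: z = -0.3168 + -0.2163i, |z|^2 = 0.1472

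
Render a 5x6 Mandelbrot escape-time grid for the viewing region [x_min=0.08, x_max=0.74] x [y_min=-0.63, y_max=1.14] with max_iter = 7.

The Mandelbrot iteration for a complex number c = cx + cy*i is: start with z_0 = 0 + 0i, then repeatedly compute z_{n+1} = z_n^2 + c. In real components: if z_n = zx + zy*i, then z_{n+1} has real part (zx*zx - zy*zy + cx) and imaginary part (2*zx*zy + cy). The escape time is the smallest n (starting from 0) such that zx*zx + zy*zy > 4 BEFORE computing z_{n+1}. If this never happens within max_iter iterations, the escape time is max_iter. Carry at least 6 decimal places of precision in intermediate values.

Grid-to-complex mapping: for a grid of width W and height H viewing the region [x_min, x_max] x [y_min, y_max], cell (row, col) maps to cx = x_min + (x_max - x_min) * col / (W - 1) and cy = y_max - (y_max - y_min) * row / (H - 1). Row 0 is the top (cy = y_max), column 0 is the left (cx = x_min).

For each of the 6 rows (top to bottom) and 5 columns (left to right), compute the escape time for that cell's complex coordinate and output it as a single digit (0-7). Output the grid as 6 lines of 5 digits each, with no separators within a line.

(row=0, col=0): c = 0.0800 + 1.1400i → escape time 3
(row=0, col=1): c = 0.2450 + 1.1400i → escape time 3
(row=0, col=2): c = 0.4100 + 1.1400i → escape time 2
(row=0, col=3): c = 0.5750 + 1.1400i → escape time 2
(row=0, col=4): c = 0.7400 + 1.1400i → escape time 2
(row=1, col=0): c = 0.0800 + 0.7860i → escape time 7
(row=1, col=1): c = 0.2450 + 0.7860i → escape time 5
(row=1, col=2): c = 0.4100 + 0.7860i → escape time 4
(row=1, col=3): c = 0.5750 + 0.7860i → escape time 3
(row=1, col=4): c = 0.7400 + 0.7860i → escape time 2
(row=2, col=0): c = 0.0800 + 0.4320i → escape time 7
(row=2, col=1): c = 0.2450 + 0.4320i → escape time 7
(row=2, col=2): c = 0.4100 + 0.4320i → escape time 7
(row=2, col=3): c = 0.5750 + 0.4320i → escape time 4
(row=2, col=4): c = 0.7400 + 0.4320i → escape time 3
(row=3, col=0): c = 0.0800 + 0.0780i → escape time 7
(row=3, col=1): c = 0.2450 + 0.0780i → escape time 7
(row=3, col=2): c = 0.4100 + 0.0780i → escape time 7
(row=3, col=3): c = 0.5750 + 0.0780i → escape time 4
(row=3, col=4): c = 0.7400 + 0.0780i → escape time 3
(row=4, col=0): c = 0.0800 + -0.2760i → escape time 7
(row=4, col=1): c = 0.2450 + -0.2760i → escape time 7
(row=4, col=2): c = 0.4100 + -0.2760i → escape time 7
(row=4, col=3): c = 0.5750 + -0.2760i → escape time 4
(row=4, col=4): c = 0.7400 + -0.2760i → escape time 3
(row=5, col=0): c = 0.0800 + -0.6300i → escape time 7
(row=5, col=1): c = 0.2450 + -0.6300i → escape time 7
(row=5, col=2): c = 0.4100 + -0.6300i → escape time 7
(row=5, col=3): c = 0.5750 + -0.6300i → escape time 3
(row=5, col=4): c = 0.7400 + -0.6300i → escape time 3

Answer: 33222
75432
77743
77743
77743
77733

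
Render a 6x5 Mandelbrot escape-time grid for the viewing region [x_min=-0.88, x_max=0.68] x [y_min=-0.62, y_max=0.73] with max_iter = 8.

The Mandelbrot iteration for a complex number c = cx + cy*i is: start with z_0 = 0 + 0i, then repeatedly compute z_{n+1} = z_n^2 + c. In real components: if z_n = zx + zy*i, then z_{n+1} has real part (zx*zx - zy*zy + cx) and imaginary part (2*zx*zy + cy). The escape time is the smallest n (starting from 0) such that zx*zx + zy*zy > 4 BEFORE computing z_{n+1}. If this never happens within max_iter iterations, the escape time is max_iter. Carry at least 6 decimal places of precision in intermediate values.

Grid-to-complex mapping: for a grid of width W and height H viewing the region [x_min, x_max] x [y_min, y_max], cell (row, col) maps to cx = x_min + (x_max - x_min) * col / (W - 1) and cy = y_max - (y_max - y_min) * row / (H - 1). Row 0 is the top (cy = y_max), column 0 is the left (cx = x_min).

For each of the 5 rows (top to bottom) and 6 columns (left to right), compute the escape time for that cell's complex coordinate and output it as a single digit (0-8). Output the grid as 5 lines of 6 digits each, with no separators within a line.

(row=0, col=0): c = -0.8800 + 0.7300i → escape time 4
(row=0, col=1): c = -0.5680 + 0.7300i → escape time 6
(row=0, col=2): c = -0.2560 + 0.7300i → escape time 8
(row=0, col=3): c = 0.0560 + 0.7300i → escape time 8
(row=0, col=4): c = 0.3680 + 0.7300i → escape time 5
(row=0, col=5): c = 0.6800 + 0.7300i → escape time 3
(row=1, col=0): c = -0.8800 + 0.3925i → escape time 7
(row=1, col=1): c = -0.5680 + 0.3925i → escape time 8
(row=1, col=2): c = -0.2560 + 0.3925i → escape time 8
(row=1, col=3): c = 0.0560 + 0.3925i → escape time 8
(row=1, col=4): c = 0.3680 + 0.3925i → escape time 8
(row=1, col=5): c = 0.6800 + 0.3925i → escape time 3
(row=2, col=0): c = -0.8800 + 0.0550i → escape time 8
(row=2, col=1): c = -0.5680 + 0.0550i → escape time 8
(row=2, col=2): c = -0.2560 + 0.0550i → escape time 8
(row=2, col=3): c = 0.0560 + 0.0550i → escape time 8
(row=2, col=4): c = 0.3680 + 0.0550i → escape time 8
(row=2, col=5): c = 0.6800 + 0.0550i → escape time 4
(row=3, col=0): c = -0.8800 + -0.2825i → escape time 8
(row=3, col=1): c = -0.5680 + -0.2825i → escape time 8
(row=3, col=2): c = -0.2560 + -0.2825i → escape time 8
(row=3, col=3): c = 0.0560 + -0.2825i → escape time 8
(row=3, col=4): c = 0.3680 + -0.2825i → escape time 8
(row=3, col=5): c = 0.6800 + -0.2825i → escape time 3
(row=4, col=0): c = -0.8800 + -0.6200i → escape time 5
(row=4, col=1): c = -0.5680 + -0.6200i → escape time 8
(row=4, col=2): c = -0.2560 + -0.6200i → escape time 8
(row=4, col=3): c = 0.0560 + -0.6200i → escape time 8
(row=4, col=4): c = 0.3680 + -0.6200i → escape time 8
(row=4, col=5): c = 0.6800 + -0.6200i → escape time 3

Answer: 468853
788883
888884
888883
588883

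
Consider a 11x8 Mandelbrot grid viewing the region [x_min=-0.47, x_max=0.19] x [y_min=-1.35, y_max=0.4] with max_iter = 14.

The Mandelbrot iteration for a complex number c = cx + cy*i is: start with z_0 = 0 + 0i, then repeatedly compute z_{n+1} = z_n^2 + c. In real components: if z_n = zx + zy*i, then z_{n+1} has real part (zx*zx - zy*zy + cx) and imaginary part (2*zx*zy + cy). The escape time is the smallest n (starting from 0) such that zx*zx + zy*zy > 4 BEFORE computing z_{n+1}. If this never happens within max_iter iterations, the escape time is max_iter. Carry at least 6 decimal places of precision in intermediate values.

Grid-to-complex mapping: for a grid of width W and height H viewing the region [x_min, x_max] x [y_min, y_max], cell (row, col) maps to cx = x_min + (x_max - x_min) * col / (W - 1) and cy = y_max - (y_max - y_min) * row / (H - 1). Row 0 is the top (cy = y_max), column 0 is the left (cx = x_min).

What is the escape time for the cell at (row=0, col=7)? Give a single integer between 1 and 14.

Answer: 14

Derivation:
z_0 = 0 + 0i, c = -0.0080 + 0.4000i
Iter 1: z = -0.0080 + 0.4000i, |z|^2 = 0.1601
Iter 2: z = -0.1679 + 0.3936i, |z|^2 = 0.1831
Iter 3: z = -0.1347 + 0.2678i, |z|^2 = 0.0899
Iter 4: z = -0.0616 + 0.3278i, |z|^2 = 0.1113
Iter 5: z = -0.1117 + 0.3596i, |z|^2 = 0.1418
Iter 6: z = -0.1249 + 0.3197i, |z|^2 = 0.1178
Iter 7: z = -0.0946 + 0.3202i, |z|^2 = 0.1115
Iter 8: z = -0.1016 + 0.3394i, |z|^2 = 0.1255
Iter 9: z = -0.1129 + 0.3311i, |z|^2 = 0.1223
Iter 10: z = -0.1049 + 0.3253i, |z|^2 = 0.1168
Iter 11: z = -0.1028 + 0.3318i, |z|^2 = 0.1207
Iter 12: z = -0.1075 + 0.3318i, |z|^2 = 0.1216
Iter 13: z = -0.1065 + 0.3287i, |z|^2 = 0.1194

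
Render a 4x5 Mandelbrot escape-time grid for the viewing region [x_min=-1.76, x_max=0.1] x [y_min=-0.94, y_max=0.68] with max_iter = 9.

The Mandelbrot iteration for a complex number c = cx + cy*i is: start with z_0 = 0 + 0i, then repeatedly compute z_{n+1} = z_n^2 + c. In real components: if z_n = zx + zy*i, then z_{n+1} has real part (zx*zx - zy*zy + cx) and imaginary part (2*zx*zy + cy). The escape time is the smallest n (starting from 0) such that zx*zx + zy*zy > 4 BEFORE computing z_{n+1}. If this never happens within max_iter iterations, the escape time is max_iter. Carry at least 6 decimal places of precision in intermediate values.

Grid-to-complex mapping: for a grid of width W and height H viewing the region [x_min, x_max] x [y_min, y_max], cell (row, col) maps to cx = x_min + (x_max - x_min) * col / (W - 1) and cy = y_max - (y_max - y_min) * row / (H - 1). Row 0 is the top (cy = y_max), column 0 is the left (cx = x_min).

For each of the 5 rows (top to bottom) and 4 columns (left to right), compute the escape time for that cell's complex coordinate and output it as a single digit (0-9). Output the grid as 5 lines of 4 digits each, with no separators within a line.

(row=0, col=0): c = -1.7600 + 0.6800i → escape time 3
(row=0, col=1): c = -1.1400 + 0.6800i → escape time 3
(row=0, col=2): c = -0.5200 + 0.6800i → escape time 9
(row=0, col=3): c = 0.1000 + 0.6800i → escape time 9
(row=1, col=0): c = -1.7600 + 0.2750i → escape time 4
(row=1, col=1): c = -1.1400 + 0.2750i → escape time 9
(row=1, col=2): c = -0.5200 + 0.2750i → escape time 9
(row=1, col=3): c = 0.1000 + 0.2750i → escape time 9
(row=2, col=0): c = -1.7600 + -0.1300i → escape time 4
(row=2, col=1): c = -1.1400 + -0.1300i → escape time 9
(row=2, col=2): c = -0.5200 + -0.1300i → escape time 9
(row=2, col=3): c = 0.1000 + -0.1300i → escape time 9
(row=3, col=0): c = -1.7600 + -0.5350i → escape time 3
(row=3, col=1): c = -1.1400 + -0.5350i → escape time 5
(row=3, col=2): c = -0.5200 + -0.5350i → escape time 9
(row=3, col=3): c = 0.1000 + -0.5350i → escape time 9
(row=4, col=0): c = -1.7600 + -0.9400i → escape time 2
(row=4, col=1): c = -1.1400 + -0.9400i → escape time 3
(row=4, col=2): c = -0.5200 + -0.9400i → escape time 4
(row=4, col=3): c = 0.1000 + -0.9400i → escape time 5

Answer: 3399
4999
4999
3599
2345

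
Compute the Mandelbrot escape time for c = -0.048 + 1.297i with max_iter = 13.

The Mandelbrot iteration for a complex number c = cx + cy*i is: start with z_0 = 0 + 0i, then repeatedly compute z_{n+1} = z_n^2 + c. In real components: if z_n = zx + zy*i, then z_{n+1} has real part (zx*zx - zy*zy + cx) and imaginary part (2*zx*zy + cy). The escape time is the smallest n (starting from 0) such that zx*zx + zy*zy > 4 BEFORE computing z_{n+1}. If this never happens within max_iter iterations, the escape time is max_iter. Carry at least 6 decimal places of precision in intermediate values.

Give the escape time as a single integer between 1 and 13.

z_0 = 0 + 0i, c = -0.0480 + 1.2970i
Iter 1: z = -0.0480 + 1.2970i, |z|^2 = 1.6845
Iter 2: z = -1.7279 + 1.1725i, |z|^2 = 4.3604
Escaped at iteration 2

Answer: 2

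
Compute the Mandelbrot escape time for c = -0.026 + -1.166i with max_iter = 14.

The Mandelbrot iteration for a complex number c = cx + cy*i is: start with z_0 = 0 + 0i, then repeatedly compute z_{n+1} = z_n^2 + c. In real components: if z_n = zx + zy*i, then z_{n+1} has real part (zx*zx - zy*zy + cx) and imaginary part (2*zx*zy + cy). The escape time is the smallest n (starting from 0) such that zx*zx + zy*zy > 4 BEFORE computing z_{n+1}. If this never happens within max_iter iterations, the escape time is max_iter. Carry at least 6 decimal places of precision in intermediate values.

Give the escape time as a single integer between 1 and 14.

Answer: 3

Derivation:
z_0 = 0 + 0i, c = -0.0260 + -1.1660i
Iter 1: z = -0.0260 + -1.1660i, |z|^2 = 1.3602
Iter 2: z = -1.3849 + -1.1054i, |z|^2 = 3.1397
Iter 3: z = 0.6701 + 1.8956i, |z|^2 = 4.0423
Escaped at iteration 3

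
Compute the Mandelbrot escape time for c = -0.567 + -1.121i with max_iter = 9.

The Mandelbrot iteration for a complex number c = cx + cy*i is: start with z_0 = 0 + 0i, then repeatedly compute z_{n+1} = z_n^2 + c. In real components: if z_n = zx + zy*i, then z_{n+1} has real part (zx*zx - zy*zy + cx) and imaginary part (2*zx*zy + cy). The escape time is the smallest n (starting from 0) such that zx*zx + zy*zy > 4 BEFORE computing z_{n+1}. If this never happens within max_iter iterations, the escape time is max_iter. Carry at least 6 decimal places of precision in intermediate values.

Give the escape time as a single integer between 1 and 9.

z_0 = 0 + 0i, c = -0.5670 + -1.1210i
Iter 1: z = -0.5670 + -1.1210i, |z|^2 = 1.5781
Iter 2: z = -1.5022 + 0.1502i, |z|^2 = 2.2790
Iter 3: z = 1.6669 + -1.5723i, |z|^2 = 5.2506
Escaped at iteration 3

Answer: 3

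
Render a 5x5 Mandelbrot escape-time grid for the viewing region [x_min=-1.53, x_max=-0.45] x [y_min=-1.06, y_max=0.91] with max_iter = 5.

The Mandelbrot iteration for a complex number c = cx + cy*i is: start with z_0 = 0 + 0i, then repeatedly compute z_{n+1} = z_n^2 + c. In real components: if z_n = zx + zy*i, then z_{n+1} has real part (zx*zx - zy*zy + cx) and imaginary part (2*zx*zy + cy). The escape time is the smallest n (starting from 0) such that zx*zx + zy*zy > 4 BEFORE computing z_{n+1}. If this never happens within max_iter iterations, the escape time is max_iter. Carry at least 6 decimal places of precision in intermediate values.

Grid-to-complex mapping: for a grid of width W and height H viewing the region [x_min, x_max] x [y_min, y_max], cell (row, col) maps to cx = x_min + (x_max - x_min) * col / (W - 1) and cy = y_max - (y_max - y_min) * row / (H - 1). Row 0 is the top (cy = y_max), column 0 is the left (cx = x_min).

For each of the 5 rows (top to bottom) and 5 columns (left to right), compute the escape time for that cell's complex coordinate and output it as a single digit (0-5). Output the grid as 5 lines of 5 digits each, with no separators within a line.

(row=0, col=0): c = -1.5300 + 0.9100i → escape time 3
(row=0, col=1): c = -1.2600 + 0.9100i → escape time 3
(row=0, col=2): c = -0.9900 + 0.9100i → escape time 3
(row=0, col=3): c = -0.7200 + 0.9100i → escape time 4
(row=0, col=4): c = -0.4500 + 0.9100i → escape time 5
(row=1, col=0): c = -1.5300 + 0.4175i → escape time 4
(row=1, col=1): c = -1.2600 + 0.4175i → escape time 5
(row=1, col=2): c = -0.9900 + 0.4175i → escape time 5
(row=1, col=3): c = -0.7200 + 0.4175i → escape time 5
(row=1, col=4): c = -0.4500 + 0.4175i → escape time 5
(row=2, col=0): c = -1.5300 + -0.0750i → escape time 5
(row=2, col=1): c = -1.2600 + -0.0750i → escape time 5
(row=2, col=2): c = -0.9900 + -0.0750i → escape time 5
(row=2, col=3): c = -0.7200 + -0.0750i → escape time 5
(row=2, col=4): c = -0.4500 + -0.0750i → escape time 5
(row=3, col=0): c = -1.5300 + -0.5675i → escape time 3
(row=3, col=1): c = -1.2600 + -0.5675i → escape time 3
(row=3, col=2): c = -0.9900 + -0.5675i → escape time 5
(row=3, col=3): c = -0.7200 + -0.5675i → escape time 5
(row=3, col=4): c = -0.4500 + -0.5675i → escape time 5
(row=4, col=0): c = -1.5300 + -1.0600i → escape time 2
(row=4, col=1): c = -1.2600 + -1.0600i → escape time 3
(row=4, col=2): c = -0.9900 + -1.0600i → escape time 3
(row=4, col=3): c = -0.7200 + -1.0600i → escape time 3
(row=4, col=4): c = -0.4500 + -1.0600i → escape time 4

Answer: 33345
45555
55555
33555
23334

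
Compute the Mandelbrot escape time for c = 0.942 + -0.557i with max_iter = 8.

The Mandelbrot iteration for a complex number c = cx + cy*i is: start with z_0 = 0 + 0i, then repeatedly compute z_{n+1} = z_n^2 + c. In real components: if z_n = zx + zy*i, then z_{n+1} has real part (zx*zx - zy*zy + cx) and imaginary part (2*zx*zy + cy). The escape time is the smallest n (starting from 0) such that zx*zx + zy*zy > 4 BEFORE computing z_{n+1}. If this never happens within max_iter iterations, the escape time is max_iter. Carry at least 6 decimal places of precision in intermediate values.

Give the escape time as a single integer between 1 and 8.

Answer: 2

Derivation:
z_0 = 0 + 0i, c = 0.9420 + -0.5570i
Iter 1: z = 0.9420 + -0.5570i, |z|^2 = 1.1976
Iter 2: z = 1.5191 + -1.6064i, |z|^2 = 4.8882
Escaped at iteration 2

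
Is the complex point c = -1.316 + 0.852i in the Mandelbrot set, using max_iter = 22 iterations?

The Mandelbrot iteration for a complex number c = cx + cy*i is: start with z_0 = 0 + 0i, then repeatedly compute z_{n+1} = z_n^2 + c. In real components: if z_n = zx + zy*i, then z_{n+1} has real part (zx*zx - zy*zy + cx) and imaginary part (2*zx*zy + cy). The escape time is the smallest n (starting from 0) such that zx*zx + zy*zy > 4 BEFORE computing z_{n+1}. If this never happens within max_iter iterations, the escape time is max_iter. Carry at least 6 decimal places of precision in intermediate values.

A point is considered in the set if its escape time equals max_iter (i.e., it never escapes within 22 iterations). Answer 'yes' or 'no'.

Answer: no

Derivation:
z_0 = 0 + 0i, c = -1.3160 + 0.8520i
Iter 1: z = -1.3160 + 0.8520i, |z|^2 = 2.4578
Iter 2: z = -0.3100 + -1.3905i, |z|^2 = 2.0295
Iter 3: z = -3.1533 + 1.7142i, |z|^2 = 12.8816
Escaped at iteration 3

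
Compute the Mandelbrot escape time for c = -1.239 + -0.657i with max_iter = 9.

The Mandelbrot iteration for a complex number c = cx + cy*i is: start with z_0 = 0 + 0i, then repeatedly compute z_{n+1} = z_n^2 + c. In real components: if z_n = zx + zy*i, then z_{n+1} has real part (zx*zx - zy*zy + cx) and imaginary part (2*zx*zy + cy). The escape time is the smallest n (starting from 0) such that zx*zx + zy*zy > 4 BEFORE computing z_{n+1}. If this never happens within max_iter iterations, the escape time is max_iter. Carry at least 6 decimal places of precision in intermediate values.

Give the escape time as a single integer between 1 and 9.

Answer: 3

Derivation:
z_0 = 0 + 0i, c = -1.2390 + -0.6570i
Iter 1: z = -1.2390 + -0.6570i, |z|^2 = 1.9668
Iter 2: z = -0.1355 + 0.9710i, |z|^2 = 0.9613
Iter 3: z = -2.1636 + -0.9202i, |z|^2 = 5.5278
Escaped at iteration 3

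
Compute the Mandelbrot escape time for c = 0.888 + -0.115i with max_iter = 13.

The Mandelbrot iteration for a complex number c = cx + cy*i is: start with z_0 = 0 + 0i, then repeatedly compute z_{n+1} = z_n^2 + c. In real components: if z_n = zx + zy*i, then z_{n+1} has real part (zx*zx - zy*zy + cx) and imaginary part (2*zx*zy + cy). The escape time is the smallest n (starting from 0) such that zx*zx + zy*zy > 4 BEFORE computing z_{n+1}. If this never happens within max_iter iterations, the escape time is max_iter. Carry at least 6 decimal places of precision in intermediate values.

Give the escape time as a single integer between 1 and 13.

Answer: 3

Derivation:
z_0 = 0 + 0i, c = 0.8880 + -0.1150i
Iter 1: z = 0.8880 + -0.1150i, |z|^2 = 0.8018
Iter 2: z = 1.6633 + -0.3192i, |z|^2 = 2.8685
Iter 3: z = 3.5527 + -1.1770i, |z|^2 = 14.0071
Escaped at iteration 3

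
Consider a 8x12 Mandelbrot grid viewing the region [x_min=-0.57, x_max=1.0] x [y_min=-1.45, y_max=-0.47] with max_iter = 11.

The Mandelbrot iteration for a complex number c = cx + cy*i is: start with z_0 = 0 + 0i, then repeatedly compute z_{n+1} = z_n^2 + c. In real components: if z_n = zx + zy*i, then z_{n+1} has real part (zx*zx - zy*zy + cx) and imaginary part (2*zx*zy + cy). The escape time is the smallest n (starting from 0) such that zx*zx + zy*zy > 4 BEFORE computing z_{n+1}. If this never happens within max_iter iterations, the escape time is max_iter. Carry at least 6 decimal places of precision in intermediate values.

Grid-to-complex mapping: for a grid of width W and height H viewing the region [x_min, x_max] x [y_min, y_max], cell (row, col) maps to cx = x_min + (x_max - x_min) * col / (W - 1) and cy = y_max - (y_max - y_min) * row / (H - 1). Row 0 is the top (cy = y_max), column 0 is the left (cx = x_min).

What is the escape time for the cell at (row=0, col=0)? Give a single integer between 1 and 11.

z_0 = 0 + 0i, c = -0.5700 + -0.4700i
Iter 1: z = -0.5700 + -0.4700i, |z|^2 = 0.5458
Iter 2: z = -0.4660 + 0.0658i, |z|^2 = 0.2215
Iter 3: z = -0.3572 + -0.5313i, |z|^2 = 0.4099
Iter 4: z = -0.7247 + -0.0904i, |z|^2 = 0.5334
Iter 5: z = -0.0529 + -0.3389i, |z|^2 = 0.1177
Iter 6: z = -0.6820 + -0.4341i, |z|^2 = 0.6536
Iter 7: z = -0.2933 + 0.1222i, |z|^2 = 0.1009
Iter 8: z = -0.4989 + -0.5417i, |z|^2 = 0.5423
Iter 9: z = -0.6145 + 0.0705i, |z|^2 = 0.3825
Iter 10: z = -0.1974 + -0.5566i, |z|^2 = 0.3488

Answer: 11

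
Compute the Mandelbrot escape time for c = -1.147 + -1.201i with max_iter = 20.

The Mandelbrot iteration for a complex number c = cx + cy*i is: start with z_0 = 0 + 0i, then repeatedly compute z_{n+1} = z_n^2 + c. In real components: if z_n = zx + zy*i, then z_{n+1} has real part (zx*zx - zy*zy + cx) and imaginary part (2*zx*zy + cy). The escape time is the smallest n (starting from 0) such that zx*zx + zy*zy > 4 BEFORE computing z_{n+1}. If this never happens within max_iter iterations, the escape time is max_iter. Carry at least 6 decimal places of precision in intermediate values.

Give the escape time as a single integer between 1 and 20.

Answer: 2

Derivation:
z_0 = 0 + 0i, c = -1.1470 + -1.2010i
Iter 1: z = -1.1470 + -1.2010i, |z|^2 = 2.7580
Iter 2: z = -1.2738 + 1.5541i, |z|^2 = 4.0378
Escaped at iteration 2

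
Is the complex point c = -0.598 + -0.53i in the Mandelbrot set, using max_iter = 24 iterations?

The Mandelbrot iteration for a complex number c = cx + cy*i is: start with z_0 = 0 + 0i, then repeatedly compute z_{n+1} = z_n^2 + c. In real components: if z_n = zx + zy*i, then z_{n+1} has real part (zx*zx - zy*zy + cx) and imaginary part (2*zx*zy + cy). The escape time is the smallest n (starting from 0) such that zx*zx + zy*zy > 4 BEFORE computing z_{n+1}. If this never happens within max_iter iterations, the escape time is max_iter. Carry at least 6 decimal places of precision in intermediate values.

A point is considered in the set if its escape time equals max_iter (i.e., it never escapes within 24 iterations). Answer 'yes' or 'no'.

z_0 = 0 + 0i, c = -0.5980 + -0.5300i
Iter 1: z = -0.5980 + -0.5300i, |z|^2 = 0.6385
Iter 2: z = -0.5213 + 0.1039i, |z|^2 = 0.2825
Iter 3: z = -0.3370 + -0.6383i, |z|^2 = 0.5210
Iter 4: z = -0.8918 + -0.0997i, |z|^2 = 0.8053
Iter 5: z = 0.1874 + -0.3521i, |z|^2 = 0.1591
Iter 6: z = -0.6869 + -0.6620i, |z|^2 = 0.9100
Iter 7: z = -0.5645 + 0.3794i, |z|^2 = 0.4625
Iter 8: z = -0.4233 + -0.9583i, |z|^2 = 1.0975
Iter 9: z = -1.3371 + 0.2813i, |z|^2 = 1.8671
Iter 10: z = 1.1108 + -1.2823i, |z|^2 = 2.8782
Iter 11: z = -1.0086 + -3.3788i, |z|^2 = 12.4334
Escaped at iteration 11

Answer: no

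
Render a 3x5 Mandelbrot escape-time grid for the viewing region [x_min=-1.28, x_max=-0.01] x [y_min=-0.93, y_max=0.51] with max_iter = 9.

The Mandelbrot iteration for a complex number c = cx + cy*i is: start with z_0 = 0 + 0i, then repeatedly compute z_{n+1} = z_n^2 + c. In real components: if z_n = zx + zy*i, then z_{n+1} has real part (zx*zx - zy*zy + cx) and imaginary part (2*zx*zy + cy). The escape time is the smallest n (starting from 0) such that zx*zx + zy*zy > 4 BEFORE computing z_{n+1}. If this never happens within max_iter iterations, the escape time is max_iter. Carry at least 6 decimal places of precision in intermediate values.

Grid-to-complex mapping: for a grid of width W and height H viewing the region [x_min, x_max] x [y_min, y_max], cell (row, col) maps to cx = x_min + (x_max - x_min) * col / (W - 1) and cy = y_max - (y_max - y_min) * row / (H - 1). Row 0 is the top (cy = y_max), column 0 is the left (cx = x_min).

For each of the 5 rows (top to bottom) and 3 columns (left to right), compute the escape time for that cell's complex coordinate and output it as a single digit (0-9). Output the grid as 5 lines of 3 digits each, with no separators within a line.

(row=0, col=0): c = -1.2800 + 0.5100i → escape time 4
(row=0, col=1): c = -0.6450 + 0.5100i → escape time 9
(row=0, col=2): c = -0.0100 + 0.5100i → escape time 9
(row=1, col=0): c = -1.2800 + 0.1500i → escape time 9
(row=1, col=1): c = -0.6450 + 0.1500i → escape time 9
(row=1, col=2): c = -0.0100 + 0.1500i → escape time 9
(row=2, col=0): c = -1.2800 + -0.2100i → escape time 9
(row=2, col=1): c = -0.6450 + -0.2100i → escape time 9
(row=2, col=2): c = -0.0100 + -0.2100i → escape time 9
(row=3, col=0): c = -1.2800 + -0.5700i → escape time 3
(row=3, col=1): c = -0.6450 + -0.5700i → escape time 8
(row=3, col=2): c = -0.0100 + -0.5700i → escape time 9
(row=4, col=0): c = -1.2800 + -0.9300i → escape time 3
(row=4, col=1): c = -0.6450 + -0.9300i → escape time 4
(row=4, col=2): c = -0.0100 + -0.9300i → escape time 7

Answer: 499
999
999
389
347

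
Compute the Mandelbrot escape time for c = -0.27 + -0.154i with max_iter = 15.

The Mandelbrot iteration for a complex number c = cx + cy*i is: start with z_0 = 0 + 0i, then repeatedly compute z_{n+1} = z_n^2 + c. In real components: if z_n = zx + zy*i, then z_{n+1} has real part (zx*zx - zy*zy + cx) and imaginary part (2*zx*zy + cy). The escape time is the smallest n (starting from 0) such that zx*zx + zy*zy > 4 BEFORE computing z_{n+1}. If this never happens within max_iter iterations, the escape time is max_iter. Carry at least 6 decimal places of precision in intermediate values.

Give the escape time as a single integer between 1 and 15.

Answer: 15

Derivation:
z_0 = 0 + 0i, c = -0.2700 + -0.1540i
Iter 1: z = -0.2700 + -0.1540i, |z|^2 = 0.0966
Iter 2: z = -0.2208 + -0.0708i, |z|^2 = 0.0538
Iter 3: z = -0.2263 + -0.1227i, |z|^2 = 0.0663
Iter 4: z = -0.2339 + -0.0985i, |z|^2 = 0.0644
Iter 5: z = -0.2250 + -0.1079i, |z|^2 = 0.0623
Iter 6: z = -0.2310 + -0.1054i, |z|^2 = 0.0645
Iter 7: z = -0.2277 + -0.1053i, |z|^2 = 0.0630
Iter 8: z = -0.2292 + -0.1060i, |z|^2 = 0.0638
Iter 9: z = -0.2287 + -0.1054i, |z|^2 = 0.0634
Iter 10: z = -0.2288 + -0.1058i, |z|^2 = 0.0635
Iter 11: z = -0.2288 + -0.1056i, |z|^2 = 0.0635
Iter 12: z = -0.2288 + -0.1057i, |z|^2 = 0.0635
Iter 13: z = -0.2288 + -0.1056i, |z|^2 = 0.0635
Iter 14: z = -0.2288 + -0.1056i, |z|^2 = 0.0635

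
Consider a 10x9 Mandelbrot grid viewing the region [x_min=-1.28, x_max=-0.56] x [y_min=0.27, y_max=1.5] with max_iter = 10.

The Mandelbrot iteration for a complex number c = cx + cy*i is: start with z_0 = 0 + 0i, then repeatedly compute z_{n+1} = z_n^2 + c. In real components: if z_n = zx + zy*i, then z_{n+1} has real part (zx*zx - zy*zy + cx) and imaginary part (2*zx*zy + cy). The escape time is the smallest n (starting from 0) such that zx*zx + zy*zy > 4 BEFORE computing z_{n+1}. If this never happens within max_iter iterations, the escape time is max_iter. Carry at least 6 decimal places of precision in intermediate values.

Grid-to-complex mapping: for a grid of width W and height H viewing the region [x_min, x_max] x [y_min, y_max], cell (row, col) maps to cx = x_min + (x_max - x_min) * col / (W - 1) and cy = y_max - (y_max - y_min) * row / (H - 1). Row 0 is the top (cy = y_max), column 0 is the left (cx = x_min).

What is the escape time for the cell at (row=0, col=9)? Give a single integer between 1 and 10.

Answer: 2

Derivation:
z_0 = 0 + 0i, c = -0.5600 + 1.5000i
Iter 1: z = -0.5600 + 1.5000i, |z|^2 = 2.5636
Iter 2: z = -2.4964 + -0.1800i, |z|^2 = 6.2644
Escaped at iteration 2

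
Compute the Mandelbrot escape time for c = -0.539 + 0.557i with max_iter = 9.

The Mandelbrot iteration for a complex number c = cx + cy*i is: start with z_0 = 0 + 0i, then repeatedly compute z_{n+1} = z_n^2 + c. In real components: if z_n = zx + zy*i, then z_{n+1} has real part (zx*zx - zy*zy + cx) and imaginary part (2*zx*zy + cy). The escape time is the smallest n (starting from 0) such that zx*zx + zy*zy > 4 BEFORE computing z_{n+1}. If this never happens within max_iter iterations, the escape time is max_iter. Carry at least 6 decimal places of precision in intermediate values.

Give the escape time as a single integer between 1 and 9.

z_0 = 0 + 0i, c = -0.5390 + 0.5570i
Iter 1: z = -0.5390 + 0.5570i, |z|^2 = 0.6008
Iter 2: z = -0.5587 + -0.0434i, |z|^2 = 0.3141
Iter 3: z = -0.2287 + 0.6055i, |z|^2 = 0.4190
Iter 4: z = -0.8534 + 0.2800i, |z|^2 = 0.8067
Iter 5: z = 0.1109 + 0.0791i, |z|^2 = 0.0185
Iter 6: z = -0.5330 + 0.5745i, |z|^2 = 0.6141
Iter 7: z = -0.5850 + -0.0554i, |z|^2 = 0.3453
Iter 8: z = -0.1998 + 0.6218i, |z|^2 = 0.4266

Answer: 9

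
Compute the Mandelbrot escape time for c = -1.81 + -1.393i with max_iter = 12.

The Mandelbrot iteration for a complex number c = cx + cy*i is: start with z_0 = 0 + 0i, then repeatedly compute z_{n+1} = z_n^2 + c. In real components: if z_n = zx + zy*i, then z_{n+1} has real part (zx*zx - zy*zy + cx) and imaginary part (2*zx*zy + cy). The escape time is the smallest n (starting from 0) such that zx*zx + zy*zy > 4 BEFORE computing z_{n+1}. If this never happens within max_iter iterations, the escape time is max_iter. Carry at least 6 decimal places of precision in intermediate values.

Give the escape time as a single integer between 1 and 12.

Answer: 1

Derivation:
z_0 = 0 + 0i, c = -1.8100 + -1.3930i
Iter 1: z = -1.8100 + -1.3930i, |z|^2 = 5.2165
Escaped at iteration 1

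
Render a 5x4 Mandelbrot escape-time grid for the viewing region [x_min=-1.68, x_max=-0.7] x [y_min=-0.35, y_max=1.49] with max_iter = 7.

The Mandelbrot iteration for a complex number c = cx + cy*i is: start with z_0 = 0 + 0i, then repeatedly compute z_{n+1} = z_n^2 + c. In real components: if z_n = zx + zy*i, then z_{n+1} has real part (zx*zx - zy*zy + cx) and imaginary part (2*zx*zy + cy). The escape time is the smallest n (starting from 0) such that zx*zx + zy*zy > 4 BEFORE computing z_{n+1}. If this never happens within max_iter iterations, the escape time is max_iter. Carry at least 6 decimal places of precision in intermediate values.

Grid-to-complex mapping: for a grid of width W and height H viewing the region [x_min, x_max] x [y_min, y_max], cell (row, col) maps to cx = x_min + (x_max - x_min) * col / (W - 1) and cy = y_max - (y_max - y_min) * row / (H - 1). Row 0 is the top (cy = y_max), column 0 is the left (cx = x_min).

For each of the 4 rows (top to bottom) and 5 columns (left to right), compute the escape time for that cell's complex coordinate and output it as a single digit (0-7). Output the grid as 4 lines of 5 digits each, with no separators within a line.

(row=0, col=0): c = -1.6800 + 1.4900i → escape time 1
(row=0, col=1): c = -1.4350 + 1.4900i → escape time 1
(row=0, col=2): c = -1.1900 + 1.4900i → escape time 2
(row=0, col=3): c = -0.9450 + 1.4900i → escape time 2
(row=0, col=4): c = -0.7000 + 1.4900i → escape time 2
(row=1, col=0): c = -1.6800 + 0.8767i → escape time 2
(row=1, col=1): c = -1.4350 + 0.8767i → escape time 3
(row=1, col=2): c = -1.1900 + 0.8767i → escape time 3
(row=1, col=3): c = -0.9450 + 0.8767i → escape time 3
(row=1, col=4): c = -0.7000 + 0.8767i → escape time 4
(row=2, col=0): c = -1.6800 + 0.2633i → escape time 4
(row=2, col=1): c = -1.4350 + 0.2633i → escape time 5
(row=2, col=2): c = -1.1900 + 0.2633i → escape time 7
(row=2, col=3): c = -0.9450 + 0.2633i → escape time 7
(row=2, col=4): c = -0.7000 + 0.2633i → escape time 7
(row=3, col=0): c = -1.6800 + -0.3500i → escape time 4
(row=3, col=1): c = -1.4350 + -0.3500i → escape time 5
(row=3, col=2): c = -1.1900 + -0.3500i → escape time 7
(row=3, col=3): c = -0.9450 + -0.3500i → escape time 7
(row=3, col=4): c = -0.7000 + -0.3500i → escape time 7

Answer: 11222
23334
45777
45777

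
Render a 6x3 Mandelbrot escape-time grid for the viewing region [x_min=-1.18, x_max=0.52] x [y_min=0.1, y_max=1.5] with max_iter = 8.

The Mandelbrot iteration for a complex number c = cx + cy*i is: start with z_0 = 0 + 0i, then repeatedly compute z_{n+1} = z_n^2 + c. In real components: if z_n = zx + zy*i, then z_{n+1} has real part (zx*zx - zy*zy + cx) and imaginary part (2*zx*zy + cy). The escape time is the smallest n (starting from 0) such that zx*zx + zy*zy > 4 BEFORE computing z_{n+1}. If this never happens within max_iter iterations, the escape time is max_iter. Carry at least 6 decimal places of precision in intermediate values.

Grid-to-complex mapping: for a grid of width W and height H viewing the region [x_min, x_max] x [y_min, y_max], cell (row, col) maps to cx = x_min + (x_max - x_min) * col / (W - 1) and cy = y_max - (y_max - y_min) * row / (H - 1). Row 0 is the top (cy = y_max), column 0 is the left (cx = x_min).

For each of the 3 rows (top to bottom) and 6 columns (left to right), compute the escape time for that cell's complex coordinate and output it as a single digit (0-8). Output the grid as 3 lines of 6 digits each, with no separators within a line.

Answer: 222222
345853
888885

Derivation:
(row=0, col=0): c = -1.1800 + 1.5000i → escape time 2
(row=0, col=1): c = -0.8400 + 1.5000i → escape time 2
(row=0, col=2): c = -0.5000 + 1.5000i → escape time 2
(row=0, col=3): c = -0.1600 + 1.5000i → escape time 2
(row=0, col=4): c = 0.1800 + 1.5000i → escape time 2
(row=0, col=5): c = 0.5200 + 1.5000i → escape time 2
(row=1, col=0): c = -1.1800 + 0.8000i → escape time 3
(row=1, col=1): c = -0.8400 + 0.8000i → escape time 4
(row=1, col=2): c = -0.5000 + 0.8000i → escape time 5
(row=1, col=3): c = -0.1600 + 0.8000i → escape time 8
(row=1, col=4): c = 0.1800 + 0.8000i → escape time 5
(row=1, col=5): c = 0.5200 + 0.8000i → escape time 3
(row=2, col=0): c = -1.1800 + 0.1000i → escape time 8
(row=2, col=1): c = -0.8400 + 0.1000i → escape time 8
(row=2, col=2): c = -0.5000 + 0.1000i → escape time 8
(row=2, col=3): c = -0.1600 + 0.1000i → escape time 8
(row=2, col=4): c = 0.1800 + 0.1000i → escape time 8
(row=2, col=5): c = 0.5200 + 0.1000i → escape time 5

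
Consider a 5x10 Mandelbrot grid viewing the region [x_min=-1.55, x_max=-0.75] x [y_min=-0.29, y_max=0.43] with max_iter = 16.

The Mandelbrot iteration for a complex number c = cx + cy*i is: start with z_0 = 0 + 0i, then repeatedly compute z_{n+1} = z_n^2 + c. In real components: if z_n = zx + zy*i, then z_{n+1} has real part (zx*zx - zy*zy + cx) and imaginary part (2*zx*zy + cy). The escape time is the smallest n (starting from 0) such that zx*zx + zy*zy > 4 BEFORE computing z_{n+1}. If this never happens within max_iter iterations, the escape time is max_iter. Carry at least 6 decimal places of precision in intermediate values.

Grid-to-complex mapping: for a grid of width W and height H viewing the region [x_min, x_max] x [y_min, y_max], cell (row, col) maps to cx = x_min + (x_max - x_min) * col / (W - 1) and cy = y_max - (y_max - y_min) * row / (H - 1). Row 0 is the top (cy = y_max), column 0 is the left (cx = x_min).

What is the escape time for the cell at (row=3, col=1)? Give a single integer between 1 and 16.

z_0 = 0 + 0i, c = -1.3500 + 0.1900i
Iter 1: z = -1.3500 + 0.1900i, |z|^2 = 1.8586
Iter 2: z = 0.4364 + -0.3230i, |z|^2 = 0.2948
Iter 3: z = -1.2639 + -0.0919i, |z|^2 = 1.6059
Iter 4: z = 0.2390 + 0.4223i, |z|^2 = 0.2355
Iter 5: z = -1.4713 + 0.3918i, |z|^2 = 2.3182
Iter 6: z = 0.6611 + -0.9630i, |z|^2 = 1.3644
Iter 7: z = -1.8403 + -1.0833i, |z|^2 = 4.5603
Escaped at iteration 7

Answer: 7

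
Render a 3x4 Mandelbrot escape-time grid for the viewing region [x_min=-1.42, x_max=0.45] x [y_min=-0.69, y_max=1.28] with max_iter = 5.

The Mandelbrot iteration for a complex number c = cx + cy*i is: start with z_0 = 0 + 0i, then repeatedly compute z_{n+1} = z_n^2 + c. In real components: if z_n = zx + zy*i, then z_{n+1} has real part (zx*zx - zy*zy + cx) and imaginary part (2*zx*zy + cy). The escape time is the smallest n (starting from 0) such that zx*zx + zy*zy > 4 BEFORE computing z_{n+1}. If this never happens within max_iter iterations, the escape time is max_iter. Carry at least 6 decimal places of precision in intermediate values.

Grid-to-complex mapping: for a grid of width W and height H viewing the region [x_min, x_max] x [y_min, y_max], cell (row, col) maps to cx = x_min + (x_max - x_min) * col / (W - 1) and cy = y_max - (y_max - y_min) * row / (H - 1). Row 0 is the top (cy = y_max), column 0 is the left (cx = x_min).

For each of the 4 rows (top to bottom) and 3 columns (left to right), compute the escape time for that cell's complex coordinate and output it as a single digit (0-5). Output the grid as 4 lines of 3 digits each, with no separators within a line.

(row=0, col=0): c = -1.4200 + 1.2800i → escape time 2
(row=0, col=1): c = -0.4850 + 1.2800i → escape time 3
(row=0, col=2): c = 0.4500 + 1.2800i → escape time 2
(row=1, col=0): c = -1.4200 + 0.6233i → escape time 3
(row=1, col=1): c = -0.4850 + 0.6233i → escape time 5
(row=1, col=2): c = 0.4500 + 0.6233i → escape time 5
(row=2, col=0): c = -1.4200 + -0.0333i → escape time 5
(row=2, col=1): c = -0.4850 + -0.0333i → escape time 5
(row=2, col=2): c = 0.4500 + -0.0333i → escape time 5
(row=3, col=0): c = -1.4200 + -0.6900i → escape time 3
(row=3, col=1): c = -0.4850 + -0.6900i → escape time 5
(row=3, col=2): c = 0.4500 + -0.6900i → escape time 4

Answer: 232
355
555
354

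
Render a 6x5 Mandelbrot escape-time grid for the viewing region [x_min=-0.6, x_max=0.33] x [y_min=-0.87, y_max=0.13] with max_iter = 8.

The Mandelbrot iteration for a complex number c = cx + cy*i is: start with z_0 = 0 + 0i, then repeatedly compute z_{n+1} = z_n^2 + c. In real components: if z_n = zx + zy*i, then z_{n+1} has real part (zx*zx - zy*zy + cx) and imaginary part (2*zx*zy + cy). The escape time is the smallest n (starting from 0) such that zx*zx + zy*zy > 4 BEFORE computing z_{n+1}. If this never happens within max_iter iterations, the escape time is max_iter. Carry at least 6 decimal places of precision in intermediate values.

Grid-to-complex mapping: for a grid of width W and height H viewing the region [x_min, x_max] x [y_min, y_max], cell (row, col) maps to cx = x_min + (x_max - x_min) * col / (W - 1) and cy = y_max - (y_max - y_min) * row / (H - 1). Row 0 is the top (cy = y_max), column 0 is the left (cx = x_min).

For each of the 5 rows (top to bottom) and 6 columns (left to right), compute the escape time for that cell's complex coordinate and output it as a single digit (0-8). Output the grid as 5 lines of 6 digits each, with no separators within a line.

(row=0, col=0): c = -0.6000 + 0.1300i → escape time 8
(row=0, col=1): c = -0.4140 + 0.1300i → escape time 8
(row=0, col=2): c = -0.2280 + 0.1300i → escape time 8
(row=0, col=3): c = -0.0420 + 0.1300i → escape time 8
(row=0, col=4): c = 0.1440 + 0.1300i → escape time 8
(row=0, col=5): c = 0.3300 + 0.1300i → escape time 8
(row=1, col=0): c = -0.6000 + -0.1200i → escape time 8
(row=1, col=1): c = -0.4140 + -0.1200i → escape time 8
(row=1, col=2): c = -0.2280 + -0.1200i → escape time 8
(row=1, col=3): c = -0.0420 + -0.1200i → escape time 8
(row=1, col=4): c = 0.1440 + -0.1200i → escape time 8
(row=1, col=5): c = 0.3300 + -0.1200i → escape time 8
(row=2, col=0): c = -0.6000 + -0.3700i → escape time 8
(row=2, col=1): c = -0.4140 + -0.3700i → escape time 8
(row=2, col=2): c = -0.2280 + -0.3700i → escape time 8
(row=2, col=3): c = -0.0420 + -0.3700i → escape time 8
(row=2, col=4): c = 0.1440 + -0.3700i → escape time 8
(row=2, col=5): c = 0.3300 + -0.3700i → escape time 8
(row=3, col=0): c = -0.6000 + -0.6200i → escape time 8
(row=3, col=1): c = -0.4140 + -0.6200i → escape time 8
(row=3, col=2): c = -0.2280 + -0.6200i → escape time 8
(row=3, col=3): c = -0.0420 + -0.6200i → escape time 8
(row=3, col=4): c = 0.1440 + -0.6200i → escape time 8
(row=3, col=5): c = 0.3300 + -0.6200i → escape time 8
(row=4, col=0): c = -0.6000 + -0.8700i → escape time 4
(row=4, col=1): c = -0.4140 + -0.8700i → escape time 5
(row=4, col=2): c = -0.2280 + -0.8700i → escape time 8
(row=4, col=3): c = -0.0420 + -0.8700i → escape time 8
(row=4, col=4): c = 0.1440 + -0.8700i → escape time 5
(row=4, col=5): c = 0.3300 + -0.8700i → escape time 4

Answer: 888888
888888
888888
888888
458854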